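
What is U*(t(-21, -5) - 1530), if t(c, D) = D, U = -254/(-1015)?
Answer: -77978/203 ≈ -384.13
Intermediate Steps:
U = 254/1015 (U = -254*(-1/1015) = 254/1015 ≈ 0.25025)
U*(t(-21, -5) - 1530) = 254*(-5 - 1530)/1015 = (254/1015)*(-1535) = -77978/203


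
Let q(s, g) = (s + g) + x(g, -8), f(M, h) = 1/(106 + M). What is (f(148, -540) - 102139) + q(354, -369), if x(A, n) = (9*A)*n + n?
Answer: -19200875/254 ≈ -75594.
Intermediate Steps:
x(A, n) = n + 9*A*n (x(A, n) = 9*A*n + n = n + 9*A*n)
q(s, g) = -8 + s - 71*g (q(s, g) = (s + g) - 8*(1 + 9*g) = (g + s) + (-8 - 72*g) = -8 + s - 71*g)
(f(148, -540) - 102139) + q(354, -369) = (1/(106 + 148) - 102139) + (-8 + 354 - 71*(-369)) = (1/254 - 102139) + (-8 + 354 + 26199) = (1/254 - 102139) + 26545 = -25943305/254 + 26545 = -19200875/254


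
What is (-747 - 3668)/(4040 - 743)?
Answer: -4415/3297 ≈ -1.3391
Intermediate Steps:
(-747 - 3668)/(4040 - 743) = -4415/3297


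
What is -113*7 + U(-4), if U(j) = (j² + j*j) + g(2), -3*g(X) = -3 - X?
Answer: -2272/3 ≈ -757.33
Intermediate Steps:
g(X) = 1 + X/3 (g(X) = -(-3 - X)/3 = 1 + X/3)
U(j) = 5/3 + 2*j² (U(j) = (j² + j*j) + (1 + (⅓)*2) = (j² + j²) + (1 + ⅔) = 2*j² + 5/3 = 5/3 + 2*j²)
-113*7 + U(-4) = -113*7 + (5/3 + 2*(-4)²) = -791 + (5/3 + 2*16) = -791 + (5/3 + 32) = -791 + 101/3 = -2272/3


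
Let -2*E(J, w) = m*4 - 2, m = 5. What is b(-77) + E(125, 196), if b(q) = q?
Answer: -86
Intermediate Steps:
E(J, w) = -9 (E(J, w) = -(5*4 - 2)/2 = -(20 - 2)/2 = -½*18 = -9)
b(-77) + E(125, 196) = -77 - 9 = -86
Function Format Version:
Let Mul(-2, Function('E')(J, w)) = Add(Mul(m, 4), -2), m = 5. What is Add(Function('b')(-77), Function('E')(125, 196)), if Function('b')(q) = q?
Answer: -86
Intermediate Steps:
Function('E')(J, w) = -9 (Function('E')(J, w) = Mul(Rational(-1, 2), Add(Mul(5, 4), -2)) = Mul(Rational(-1, 2), Add(20, -2)) = Mul(Rational(-1, 2), 18) = -9)
Add(Function('b')(-77), Function('E')(125, 196)) = Add(-77, -9) = -86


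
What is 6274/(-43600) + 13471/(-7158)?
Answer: -158061223/78022200 ≈ -2.0258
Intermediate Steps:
6274/(-43600) + 13471/(-7158) = 6274*(-1/43600) + 13471*(-1/7158) = -3137/21800 - 13471/7158 = -158061223/78022200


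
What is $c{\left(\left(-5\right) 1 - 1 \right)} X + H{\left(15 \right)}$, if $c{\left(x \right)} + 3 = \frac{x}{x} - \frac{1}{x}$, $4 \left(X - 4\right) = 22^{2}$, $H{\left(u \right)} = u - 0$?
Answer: $- \frac{1285}{6} \approx -214.17$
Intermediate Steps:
$H{\left(u \right)} = u$ ($H{\left(u \right)} = u + 0 = u$)
$X = 125$ ($X = 4 + \frac{22^{2}}{4} = 4 + \frac{1}{4} \cdot 484 = 4 + 121 = 125$)
$c{\left(x \right)} = -2 - \frac{1}{x}$ ($c{\left(x \right)} = -3 - \left(\frac{1}{x} - \frac{x}{x}\right) = -3 + \left(1 - \frac{1}{x}\right) = -2 - \frac{1}{x}$)
$c{\left(\left(-5\right) 1 - 1 \right)} X + H{\left(15 \right)} = \left(-2 - \frac{1}{\left(-5\right) 1 - 1}\right) 125 + 15 = \left(-2 - \frac{1}{-5 - 1}\right) 125 + 15 = \left(-2 - \frac{1}{-6}\right) 125 + 15 = \left(-2 - - \frac{1}{6}\right) 125 + 15 = \left(-2 + \frac{1}{6}\right) 125 + 15 = \left(- \frac{11}{6}\right) 125 + 15 = - \frac{1375}{6} + 15 = - \frac{1285}{6}$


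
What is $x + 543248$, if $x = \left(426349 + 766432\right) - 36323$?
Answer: $1699706$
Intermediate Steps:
$x = 1156458$ ($x = 1192781 - 36323 = 1156458$)
$x + 543248 = 1156458 + 543248 = 1699706$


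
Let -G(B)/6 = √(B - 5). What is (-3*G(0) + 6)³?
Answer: -28944 - 27216*I*√5 ≈ -28944.0 - 60857.0*I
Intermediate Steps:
G(B) = -6*√(-5 + B) (G(B) = -6*√(B - 5) = -6*√(-5 + B))
(-3*G(0) + 6)³ = (-(-18)*√(-5 + 0) + 6)³ = (-(-18)*√(-5) + 6)³ = (-(-18)*I*√5 + 6)³ = (18*I*√5 + 6)³ = (6 + 18*I*√5)³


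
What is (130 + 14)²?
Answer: 20736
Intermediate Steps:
(130 + 14)² = 144² = 20736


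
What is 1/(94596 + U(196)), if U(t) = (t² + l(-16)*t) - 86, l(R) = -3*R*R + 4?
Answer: -1/16818 ≈ -5.9460e-5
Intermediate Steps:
l(R) = 4 - 3*R² (l(R) = -3*R² + 4 = 4 - 3*R²)
U(t) = -86 + t² - 764*t (U(t) = (t² + (4 - 3*(-16)²)*t) - 86 = (t² + (4 - 3*256)*t) - 86 = (t² + (4 - 768)*t) - 86 = (t² - 764*t) - 86 = -86 + t² - 764*t)
1/(94596 + U(196)) = 1/(94596 + (-86 + 196² - 764*196)) = 1/(94596 + (-86 + 38416 - 149744)) = 1/(94596 - 111414) = 1/(-16818) = -1/16818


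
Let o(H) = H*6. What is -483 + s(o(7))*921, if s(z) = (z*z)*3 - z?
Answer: 4834767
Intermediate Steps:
o(H) = 6*H
s(z) = -z + 3*z² (s(z) = z²*3 - z = 3*z² - z = -z + 3*z²)
-483 + s(o(7))*921 = -483 + ((6*7)*(-1 + 3*(6*7)))*921 = -483 + (42*(-1 + 3*42))*921 = -483 + (42*(-1 + 126))*921 = -483 + (42*125)*921 = -483 + 5250*921 = -483 + 4835250 = 4834767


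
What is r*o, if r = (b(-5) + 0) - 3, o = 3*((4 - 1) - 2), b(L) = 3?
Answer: 0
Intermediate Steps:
o = 3 (o = 3*(3 - 2) = 3*1 = 3)
r = 0 (r = (3 + 0) - 3 = 3 - 3 = 0)
r*o = 0*3 = 0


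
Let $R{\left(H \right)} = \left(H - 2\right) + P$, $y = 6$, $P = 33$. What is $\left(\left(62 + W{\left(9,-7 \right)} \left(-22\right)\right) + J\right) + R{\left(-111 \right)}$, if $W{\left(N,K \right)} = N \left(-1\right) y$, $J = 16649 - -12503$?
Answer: $30322$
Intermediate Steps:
$J = 29152$ ($J = 16649 + 12503 = 29152$)
$W{\left(N,K \right)} = - 6 N$ ($W{\left(N,K \right)} = N \left(-1\right) 6 = - N 6 = - 6 N$)
$R{\left(H \right)} = 31 + H$ ($R{\left(H \right)} = \left(H - 2\right) + 33 = \left(-2 + H\right) + 33 = 31 + H$)
$\left(\left(62 + W{\left(9,-7 \right)} \left(-22\right)\right) + J\right) + R{\left(-111 \right)} = \left(\left(62 + \left(-6\right) 9 \left(-22\right)\right) + 29152\right) + \left(31 - 111\right) = \left(\left(62 - -1188\right) + 29152\right) - 80 = \left(\left(62 + 1188\right) + 29152\right) - 80 = \left(1250 + 29152\right) - 80 = 30402 - 80 = 30322$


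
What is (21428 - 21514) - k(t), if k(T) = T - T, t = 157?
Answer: -86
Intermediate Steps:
k(T) = 0
(21428 - 21514) - k(t) = (21428 - 21514) - 1*0 = -86 + 0 = -86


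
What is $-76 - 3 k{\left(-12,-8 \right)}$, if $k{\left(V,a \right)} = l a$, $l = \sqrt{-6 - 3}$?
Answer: $-76 + 72 i \approx -76.0 + 72.0 i$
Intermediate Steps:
$l = 3 i$ ($l = \sqrt{-9} = 3 i \approx 3.0 i$)
$k{\left(V,a \right)} = 3 i a$
$-76 - 3 k{\left(-12,-8 \right)} = -76 - 3 \cdot 3 i \left(-8\right) = -76 - 3 \left(- 24 i\right) = -76 + 72 i$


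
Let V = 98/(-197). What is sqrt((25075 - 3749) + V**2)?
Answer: 17*sqrt(2863842)/197 ≈ 146.04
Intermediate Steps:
V = -98/197 (V = 98*(-1/197) = -98/197 ≈ -0.49746)
sqrt((25075 - 3749) + V**2) = sqrt((25075 - 3749) + (-98/197)**2) = sqrt(21326 + 9604/38809) = sqrt(827650338/38809) = 17*sqrt(2863842)/197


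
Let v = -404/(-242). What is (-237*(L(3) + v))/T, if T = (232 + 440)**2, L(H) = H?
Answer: -44635/18213888 ≈ -0.0024506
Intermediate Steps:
v = 202/121 (v = -404*(-1/242) = 202/121 ≈ 1.6694)
T = 451584 (T = 672**2 = 451584)
(-237*(L(3) + v))/T = -237*(3 + 202/121)/451584 = -237*565/121*(1/451584) = -133905/121*1/451584 = -44635/18213888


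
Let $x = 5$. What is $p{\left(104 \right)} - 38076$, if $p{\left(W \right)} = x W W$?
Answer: $16004$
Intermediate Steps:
$p{\left(W \right)} = 5 W^{2}$ ($p{\left(W \right)} = 5 W W = 5 W^{2}$)
$p{\left(104 \right)} - 38076 = 5 \cdot 104^{2} - 38076 = 5 \cdot 10816 - 38076 = 54080 - 38076 = 16004$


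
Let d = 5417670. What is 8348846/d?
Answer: 4174423/2708835 ≈ 1.5410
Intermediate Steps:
8348846/d = 8348846/5417670 = 8348846*(1/5417670) = 4174423/2708835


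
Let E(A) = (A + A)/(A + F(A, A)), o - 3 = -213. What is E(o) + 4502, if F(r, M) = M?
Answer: 4503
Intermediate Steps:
o = -210 (o = 3 - 213 = -210)
E(A) = 1 (E(A) = (A + A)/(A + A) = (2*A)/((2*A)) = (2*A)*(1/(2*A)) = 1)
E(o) + 4502 = 1 + 4502 = 4503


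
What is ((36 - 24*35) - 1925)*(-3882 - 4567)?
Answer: 23057321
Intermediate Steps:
((36 - 24*35) - 1925)*(-3882 - 4567) = ((36 - 840) - 1925)*(-8449) = (-804 - 1925)*(-8449) = -2729*(-8449) = 23057321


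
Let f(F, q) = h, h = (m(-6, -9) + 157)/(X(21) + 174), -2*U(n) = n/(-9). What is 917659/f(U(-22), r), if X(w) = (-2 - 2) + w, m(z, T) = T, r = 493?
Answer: 175272869/148 ≈ 1.1843e+6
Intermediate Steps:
X(w) = -4 + w
U(n) = n/18 (U(n) = -n/(2*(-9)) = -n*(-1)/(2*9) = -(-1)*n/18 = n/18)
h = 148/191 (h = (-9 + 157)/((-4 + 21) + 174) = 148/(17 + 174) = 148/191 ≈ 0.77487)
f(F, q) = 148/191
917659/f(U(-22), r) = 917659/(148/191) = 917659*(191/148) = 175272869/148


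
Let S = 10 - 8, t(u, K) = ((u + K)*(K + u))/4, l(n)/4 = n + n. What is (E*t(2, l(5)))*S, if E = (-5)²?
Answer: 22050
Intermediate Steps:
l(n) = 8*n (l(n) = 4*(n + n) = 4*(2*n) = 8*n)
E = 25
t(u, K) = (K + u)²/4 (t(u, K) = ((K + u)*(K + u))*(¼) = (K + u)²*(¼) = (K + u)²/4)
S = 2
(E*t(2, l(5)))*S = (25*((8*5 + 2)²/4))*2 = (25*((40 + 2)²/4))*2 = (25*((¼)*42²))*2 = (25*((¼)*1764))*2 = (25*441)*2 = 11025*2 = 22050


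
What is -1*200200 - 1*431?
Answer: -200631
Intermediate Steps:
-1*200200 - 1*431 = -200200 - 431 = -200631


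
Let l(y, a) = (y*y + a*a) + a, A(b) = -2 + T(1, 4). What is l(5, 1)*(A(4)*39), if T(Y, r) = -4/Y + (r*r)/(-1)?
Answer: -23166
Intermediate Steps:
T(Y, r) = -r**2 - 4/Y (T(Y, r) = -4/Y + r**2*(-1) = -4/Y - r**2 = -r**2 - 4/Y)
A(b) = -22 (A(b) = -2 + (-1*4**2 - 4/1) = -2 + (-1*16 - 4*1) = -2 + (-16 - 4) = -2 - 20 = -22)
l(y, a) = a + a**2 + y**2 (l(y, a) = (y**2 + a**2) + a = (a**2 + y**2) + a = a + a**2 + y**2)
l(5, 1)*(A(4)*39) = (1 + 1**2 + 5**2)*(-22*39) = (1 + 1 + 25)*(-858) = 27*(-858) = -23166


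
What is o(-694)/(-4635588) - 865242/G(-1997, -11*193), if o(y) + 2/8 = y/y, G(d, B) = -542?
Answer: 2673936954593/1674992464 ≈ 1596.4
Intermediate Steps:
o(y) = ¾ (o(y) = -¼ + y/y = -¼ + 1 = ¾)
o(-694)/(-4635588) - 865242/G(-1997, -11*193) = (¾)/(-4635588) - 865242/(-542) = (¾)*(-1/4635588) - 865242*(-1/542) = -1/6180784 + 432621/271 = 2673936954593/1674992464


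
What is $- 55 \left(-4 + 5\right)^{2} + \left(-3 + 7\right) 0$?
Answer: $-55$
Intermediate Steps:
$- 55 \left(-4 + 5\right)^{2} + \left(-3 + 7\right) 0 = - 55 \cdot 1^{2} + 4 \cdot 0 = \left(-55\right) 1 + 0 = -55 + 0 = -55$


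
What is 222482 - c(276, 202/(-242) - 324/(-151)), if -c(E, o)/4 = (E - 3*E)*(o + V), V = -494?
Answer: 23941210190/18271 ≈ 1.3103e+6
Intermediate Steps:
c(E, o) = 8*E*(-494 + o) (c(E, o) = -4*(E - 3*E)*(o - 494) = -4*(-2*E)*(-494 + o) = -(-8)*E*(-494 + o) = 8*E*(-494 + o))
222482 - c(276, 202/(-242) - 324/(-151)) = 222482 - 8*276*(-494 + (202/(-242) - 324/(-151))) = 222482 - 8*276*(-494 + (202*(-1/242) - 324*(-1/151))) = 222482 - 8*276*(-494 + (-101/121 + 324/151)) = 222482 - 8*276*(-494 + 23953/18271) = 222482 - 8*276*(-9001921)/18271 = 222482 - 1*(-19876241568/18271) = 222482 + 19876241568/18271 = 23941210190/18271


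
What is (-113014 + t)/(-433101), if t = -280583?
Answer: 131199/144367 ≈ 0.90879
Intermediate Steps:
(-113014 + t)/(-433101) = (-113014 - 280583)/(-433101) = -393597*(-1/433101) = 131199/144367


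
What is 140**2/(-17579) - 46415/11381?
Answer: -1038996885/200066599 ≈ -5.1933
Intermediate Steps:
140**2/(-17579) - 46415/11381 = 19600*(-1/17579) - 46415*1/11381 = -19600/17579 - 46415/11381 = -1038996885/200066599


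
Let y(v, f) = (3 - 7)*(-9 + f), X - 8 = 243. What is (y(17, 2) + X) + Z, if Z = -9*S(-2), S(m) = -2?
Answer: 297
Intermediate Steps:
X = 251 (X = 8 + 243 = 251)
y(v, f) = 36 - 4*f (y(v, f) = -4*(-9 + f) = 36 - 4*f)
Z = 18 (Z = -9*(-2) = 18)
(y(17, 2) + X) + Z = ((36 - 4*2) + 251) + 18 = ((36 - 8) + 251) + 18 = (28 + 251) + 18 = 279 + 18 = 297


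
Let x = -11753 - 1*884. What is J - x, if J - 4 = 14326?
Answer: 26967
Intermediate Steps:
J = 14330 (J = 4 + 14326 = 14330)
x = -12637 (x = -11753 - 884 = -12637)
J - x = 14330 - 1*(-12637) = 14330 + 12637 = 26967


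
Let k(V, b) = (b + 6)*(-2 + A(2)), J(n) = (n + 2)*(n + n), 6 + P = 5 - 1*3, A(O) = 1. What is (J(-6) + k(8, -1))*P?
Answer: -172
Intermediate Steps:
P = -4 (P = -6 + (5 - 1*3) = -6 + (5 - 3) = -6 + 2 = -4)
J(n) = 2*n*(2 + n) (J(n) = (2 + n)*(2*n) = 2*n*(2 + n))
k(V, b) = -6 - b (k(V, b) = (b + 6)*(-2 + 1) = (6 + b)*(-1) = -6 - b)
(J(-6) + k(8, -1))*P = (2*(-6)*(2 - 6) + (-6 - 1*(-1)))*(-4) = (2*(-6)*(-4) + (-6 + 1))*(-4) = (48 - 5)*(-4) = 43*(-4) = -172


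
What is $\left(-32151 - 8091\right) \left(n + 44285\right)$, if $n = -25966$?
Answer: $-737193198$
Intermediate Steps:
$\left(-32151 - 8091\right) \left(n + 44285\right) = \left(-32151 - 8091\right) \left(-25966 + 44285\right) = \left(-40242\right) 18319 = -737193198$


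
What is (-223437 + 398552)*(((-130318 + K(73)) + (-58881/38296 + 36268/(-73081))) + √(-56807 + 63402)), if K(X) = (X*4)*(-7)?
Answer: -64871096405187350115/2798709976 + 175115*√6595 ≈ -2.3165e+10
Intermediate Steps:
K(X) = -28*X (K(X) = (4*X)*(-7) = -28*X)
(-223437 + 398552)*(((-130318 + K(73)) + (-58881/38296 + 36268/(-73081))) + √(-56807 + 63402)) = (-223437 + 398552)*(((-130318 - 28*73) + (-58881/38296 + 36268/(-73081))) + √(-56807 + 63402)) = 175115*(((-130318 - 2044) + (-58881*1/38296 + 36268*(-1/73081))) + √6595) = 175115*((-132362 + (-58881/38296 - 36268/73081)) + √6595) = 175115*((-132362 - 5692001689/2798709976) + √6595) = 175115*(-370448541845001/2798709976 + √6595) = -64871096405187350115/2798709976 + 175115*√6595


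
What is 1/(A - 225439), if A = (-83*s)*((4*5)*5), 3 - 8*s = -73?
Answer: -1/304289 ≈ -3.2863e-6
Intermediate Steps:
s = 19/2 (s = 3/8 - ⅛*(-73) = 3/8 + 73/8 = 19/2 ≈ 9.5000)
A = -78850 (A = (-83*19/2)*((4*5)*5) = -15770*5 = -1577/2*100 = -78850)
1/(A - 225439) = 1/(-78850 - 225439) = 1/(-304289) = -1/304289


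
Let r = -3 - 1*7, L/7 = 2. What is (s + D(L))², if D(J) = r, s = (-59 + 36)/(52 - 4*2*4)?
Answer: 49729/400 ≈ 124.32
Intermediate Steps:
L = 14 (L = 7*2 = 14)
r = -10 (r = -3 - 7 = -10)
s = -23/20 (s = -23/(52 - 8*4) = -23/(52 - 32) = -23/20 ≈ -1.1500)
D(J) = -10
(s + D(L))² = (-23/20 - 10)² = (-223/20)² = 49729/400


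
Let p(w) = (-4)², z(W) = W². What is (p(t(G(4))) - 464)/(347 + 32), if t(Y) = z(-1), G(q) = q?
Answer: -448/379 ≈ -1.1821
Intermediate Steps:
t(Y) = 1 (t(Y) = (-1)² = 1)
p(w) = 16
(p(t(G(4))) - 464)/(347 + 32) = (16 - 464)/(347 + 32) = -448/379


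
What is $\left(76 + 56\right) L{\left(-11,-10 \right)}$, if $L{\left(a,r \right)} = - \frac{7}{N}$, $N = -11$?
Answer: $84$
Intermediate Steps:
$L{\left(a,r \right)} = \frac{7}{11}$ ($L{\left(a,r \right)} = - \frac{7}{-11} = \left(-7\right) \left(- \frac{1}{11}\right) = \frac{7}{11}$)
$\left(76 + 56\right) L{\left(-11,-10 \right)} = \left(76 + 56\right) \frac{7}{11} = 132 \cdot \frac{7}{11} = 84$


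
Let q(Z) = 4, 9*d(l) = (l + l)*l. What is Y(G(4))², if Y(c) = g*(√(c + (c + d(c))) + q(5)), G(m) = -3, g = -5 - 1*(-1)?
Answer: 192 + 256*I ≈ 192.0 + 256.0*I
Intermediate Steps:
g = -4 (g = -5 + 1 = -4)
d(l) = 2*l²/9 (d(l) = ((l + l)*l)/9 = ((2*l)*l)/9 = (2*l²)/9 = 2*l²/9)
Y(c) = -16 - 4*√(2*c + 2*c²/9) (Y(c) = -4*(√(c + (c + 2*c²/9)) + 4) = -4*(√(2*c + 2*c²/9) + 4) = -4*(4 + √(2*c + 2*c²/9)) = -16 - 4*√(2*c + 2*c²/9))
Y(G(4))² = (-16 - 4*√2*√(-3*(9 - 3))/3)² = (-16 - 4*√2*√(-3*6)/3)² = (-16 - 4*√2*√(-18)/3)² = (-16 - 4*√2*3*I*√2/3)² = (-16 - 8*I)²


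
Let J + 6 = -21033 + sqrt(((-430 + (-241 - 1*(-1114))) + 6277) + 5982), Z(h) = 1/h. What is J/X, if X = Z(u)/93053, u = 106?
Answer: -207520659102 + 9863618*sqrt(12702) ≈ -2.0641e+11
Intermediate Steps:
X = 1/9863618 (X = 1/(106*93053) = (1/106)*(1/93053) = 1/9863618 ≈ 1.0138e-7)
J = -21039 + sqrt(12702) (J = -6 + (-21033 + sqrt(((-430 + (-241 - 1*(-1114))) + 6277) + 5982)) = -6 + (-21033 + sqrt(((-430 + (-241 + 1114)) + 6277) + 5982)) = -6 + (-21033 + sqrt(((-430 + 873) + 6277) + 5982)) = -6 + (-21033 + sqrt((443 + 6277) + 5982)) = -6 + (-21033 + sqrt(6720 + 5982)) = -6 + (-21033 + sqrt(12702)) = -21039 + sqrt(12702) ≈ -20926.)
J/X = (-21039 + sqrt(12702))/(1/9863618) = (-21039 + sqrt(12702))*9863618 = -207520659102 + 9863618*sqrt(12702)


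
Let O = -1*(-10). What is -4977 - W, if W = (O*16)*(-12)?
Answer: -3057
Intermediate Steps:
O = 10
W = -1920 (W = (10*16)*(-12) = 160*(-12) = -1920)
-4977 - W = -4977 - 1*(-1920) = -4977 + 1920 = -3057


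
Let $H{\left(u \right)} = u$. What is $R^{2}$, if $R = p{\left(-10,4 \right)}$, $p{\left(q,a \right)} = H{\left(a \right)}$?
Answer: $16$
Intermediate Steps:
$p{\left(q,a \right)} = a$
$R = 4$
$R^{2} = 4^{2} = 16$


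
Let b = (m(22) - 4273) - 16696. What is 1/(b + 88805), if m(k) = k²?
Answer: 1/68320 ≈ 1.4637e-5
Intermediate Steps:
b = -20485 (b = (22² - 4273) - 16696 = (484 - 4273) - 16696 = -3789 - 16696 = -20485)
1/(b + 88805) = 1/(-20485 + 88805) = 1/68320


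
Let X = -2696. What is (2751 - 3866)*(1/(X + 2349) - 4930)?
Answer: 1907442765/347 ≈ 5.4970e+6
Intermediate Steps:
(2751 - 3866)*(1/(X + 2349) - 4930) = (2751 - 3866)*(1/(-2696 + 2349) - 4930) = -1115*(1/(-347) - 4930) = -1115*(-1/347 - 4930) = -1115*(-1710711/347) = 1907442765/347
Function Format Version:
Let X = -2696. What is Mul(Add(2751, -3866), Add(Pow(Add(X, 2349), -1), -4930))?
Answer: Rational(1907442765, 347) ≈ 5.4970e+6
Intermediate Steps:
Mul(Add(2751, -3866), Add(Pow(Add(X, 2349), -1), -4930)) = Mul(Add(2751, -3866), Add(Pow(Add(-2696, 2349), -1), -4930)) = Mul(-1115, Add(Pow(-347, -1), -4930)) = Mul(-1115, Add(Rational(-1, 347), -4930)) = Mul(-1115, Rational(-1710711, 347)) = Rational(1907442765, 347)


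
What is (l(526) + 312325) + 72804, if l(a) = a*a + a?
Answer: 662331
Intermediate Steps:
l(a) = a + a² (l(a) = a² + a = a + a²)
(l(526) + 312325) + 72804 = (526*(1 + 526) + 312325) + 72804 = (526*527 + 312325) + 72804 = (277202 + 312325) + 72804 = 589527 + 72804 = 662331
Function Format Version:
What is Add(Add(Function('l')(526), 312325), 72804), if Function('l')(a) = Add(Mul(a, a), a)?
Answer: 662331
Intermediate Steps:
Function('l')(a) = Add(a, Pow(a, 2)) (Function('l')(a) = Add(Pow(a, 2), a) = Add(a, Pow(a, 2)))
Add(Add(Function('l')(526), 312325), 72804) = Add(Add(Mul(526, Add(1, 526)), 312325), 72804) = Add(Add(Mul(526, 527), 312325), 72804) = Add(Add(277202, 312325), 72804) = Add(589527, 72804) = 662331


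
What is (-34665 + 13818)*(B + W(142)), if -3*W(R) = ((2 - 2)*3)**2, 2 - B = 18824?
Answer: 392382234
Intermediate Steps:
B = -18822 (B = 2 - 1*18824 = 2 - 18824 = -18822)
W(R) = 0 (W(R) = -9*(2 - 2)**2/3 = -(0*3)**2/3 = -1/3*0**2 = -1/3*0 = 0)
(-34665 + 13818)*(B + W(142)) = (-34665 + 13818)*(-18822 + 0) = -20847*(-18822) = 392382234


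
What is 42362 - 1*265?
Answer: 42097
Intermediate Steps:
42362 - 1*265 = 42362 - 265 = 42097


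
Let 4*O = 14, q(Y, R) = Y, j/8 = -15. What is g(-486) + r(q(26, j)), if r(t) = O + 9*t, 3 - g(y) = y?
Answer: 1453/2 ≈ 726.50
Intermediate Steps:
j = -120 (j = 8*(-15) = -120)
O = 7/2 (O = (¼)*14 = 7/2 ≈ 3.5000)
g(y) = 3 - y
r(t) = 7/2 + 9*t
g(-486) + r(q(26, j)) = (3 - 1*(-486)) + (7/2 + 9*26) = (3 + 486) + (7/2 + 234) = 489 + 475/2 = 1453/2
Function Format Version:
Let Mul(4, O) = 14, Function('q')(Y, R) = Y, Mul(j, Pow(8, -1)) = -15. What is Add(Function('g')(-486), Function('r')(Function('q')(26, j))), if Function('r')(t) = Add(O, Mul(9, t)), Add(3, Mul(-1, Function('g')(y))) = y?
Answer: Rational(1453, 2) ≈ 726.50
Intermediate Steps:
j = -120 (j = Mul(8, -15) = -120)
O = Rational(7, 2) (O = Mul(Rational(1, 4), 14) = Rational(7, 2) ≈ 3.5000)
Function('g')(y) = Add(3, Mul(-1, y))
Function('r')(t) = Add(Rational(7, 2), Mul(9, t))
Add(Function('g')(-486), Function('r')(Function('q')(26, j))) = Add(Add(3, Mul(-1, -486)), Add(Rational(7, 2), Mul(9, 26))) = Add(Add(3, 486), Add(Rational(7, 2), 234)) = Add(489, Rational(475, 2)) = Rational(1453, 2)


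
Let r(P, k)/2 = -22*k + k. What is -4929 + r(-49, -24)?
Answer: -3921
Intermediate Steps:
r(P, k) = -42*k (r(P, k) = 2*(-22*k + k) = 2*(-21*k) = -42*k)
-4929 + r(-49, -24) = -4929 - 42*(-24) = -4929 + 1008 = -3921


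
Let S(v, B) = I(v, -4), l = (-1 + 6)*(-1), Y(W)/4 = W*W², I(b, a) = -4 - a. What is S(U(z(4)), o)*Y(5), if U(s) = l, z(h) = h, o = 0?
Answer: 0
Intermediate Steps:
Y(W) = 4*W³ (Y(W) = 4*(W*W²) = 4*W³)
l = -5 (l = 5*(-1) = -5)
U(s) = -5
S(v, B) = 0 (S(v, B) = -4 - 1*(-4) = -4 + 4 = 0)
S(U(z(4)), o)*Y(5) = 0*(4*5³) = 0*(4*125) = 0*500 = 0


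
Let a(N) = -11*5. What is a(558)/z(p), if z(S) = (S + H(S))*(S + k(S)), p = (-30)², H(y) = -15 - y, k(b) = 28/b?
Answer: 825/202507 ≈ 0.0040739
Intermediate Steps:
p = 900
a(N) = -55
z(S) = -420/S - 15*S (z(S) = (S + (-15 - S))*(S + 28/S) = -15*(S + 28/S) = -420/S - 15*S)
a(558)/z(p) = -55/(-420/900 - 15*900) = -55/(-420*1/900 - 13500) = -55/(-7/15 - 13500) = -55/(-202507/15) = -55*(-15/202507) = 825/202507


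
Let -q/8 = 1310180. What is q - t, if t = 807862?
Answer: -11289302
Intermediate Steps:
q = -10481440 (q = -8*1310180 = -10481440)
q - t = -10481440 - 1*807862 = -10481440 - 807862 = -11289302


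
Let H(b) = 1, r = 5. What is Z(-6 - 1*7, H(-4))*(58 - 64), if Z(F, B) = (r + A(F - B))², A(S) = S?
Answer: -486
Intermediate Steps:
Z(F, B) = (5 + F - B)² (Z(F, B) = (5 + (F - B))² = (5 + F - B)²)
Z(-6 - 1*7, H(-4))*(58 - 64) = (5 + (-6 - 1*7) - 1*1)²*(58 - 64) = (5 + (-6 - 7) - 1)²*(-6) = (5 - 13 - 1)²*(-6) = (-9)²*(-6) = 81*(-6) = -486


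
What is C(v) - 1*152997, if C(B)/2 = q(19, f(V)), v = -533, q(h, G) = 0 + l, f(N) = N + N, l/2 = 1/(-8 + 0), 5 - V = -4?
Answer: -305995/2 ≈ -1.5300e+5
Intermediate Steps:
V = 9 (V = 5 - 1*(-4) = 5 + 4 = 9)
l = -¼ (l = 2/(-8 + 0) = 2/(-8) = 2*(-⅛) = -¼ ≈ -0.25000)
f(N) = 2*N
q(h, G) = -¼ (q(h, G) = 0 - ¼ = -¼)
C(B) = -½ (C(B) = 2*(-¼) = -½)
C(v) - 1*152997 = -½ - 1*152997 = -½ - 152997 = -305995/2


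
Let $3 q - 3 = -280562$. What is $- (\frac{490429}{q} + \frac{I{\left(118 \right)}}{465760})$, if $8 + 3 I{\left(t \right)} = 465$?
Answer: $\frac{2055671683897}{392019479520} \approx 5.2438$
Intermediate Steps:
$q = - \frac{280559}{3}$ ($q = 1 + \frac{1}{3} \left(-280562\right) = 1 - \frac{280562}{3} = - \frac{280559}{3} \approx -93520.0$)
$I{\left(t \right)} = \frac{457}{3}$ ($I{\left(t \right)} = - \frac{8}{3} + \frac{1}{3} \cdot 465 = - \frac{8}{3} + 155 = \frac{457}{3}$)
$- (\frac{490429}{q} + \frac{I{\left(118 \right)}}{465760}) = - (\frac{490429}{- \frac{280559}{3}} + \frac{457}{3 \cdot 465760}) = - (490429 \left(- \frac{3}{280559}\right) + \frac{457}{3} \cdot \frac{1}{465760}) = - (- \frac{1471287}{280559} + \frac{457}{1397280}) = \left(-1\right) \left(- \frac{2055671683897}{392019479520}\right) = \frac{2055671683897}{392019479520}$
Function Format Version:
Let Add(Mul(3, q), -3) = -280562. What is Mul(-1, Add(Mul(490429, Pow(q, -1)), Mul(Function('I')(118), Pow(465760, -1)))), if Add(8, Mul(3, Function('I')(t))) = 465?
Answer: Rational(2055671683897, 392019479520) ≈ 5.2438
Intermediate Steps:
q = Rational(-280559, 3) (q = Add(1, Mul(Rational(1, 3), -280562)) = Add(1, Rational(-280562, 3)) = Rational(-280559, 3) ≈ -93520.)
Function('I')(t) = Rational(457, 3) (Function('I')(t) = Add(Rational(-8, 3), Mul(Rational(1, 3), 465)) = Add(Rational(-8, 3), 155) = Rational(457, 3))
Mul(-1, Add(Mul(490429, Pow(q, -1)), Mul(Function('I')(118), Pow(465760, -1)))) = Mul(-1, Add(Mul(490429, Pow(Rational(-280559, 3), -1)), Mul(Rational(457, 3), Pow(465760, -1)))) = Mul(-1, Add(Mul(490429, Rational(-3, 280559)), Mul(Rational(457, 3), Rational(1, 465760)))) = Mul(-1, Add(Rational(-1471287, 280559), Rational(457, 1397280))) = Mul(-1, Rational(-2055671683897, 392019479520)) = Rational(2055671683897, 392019479520)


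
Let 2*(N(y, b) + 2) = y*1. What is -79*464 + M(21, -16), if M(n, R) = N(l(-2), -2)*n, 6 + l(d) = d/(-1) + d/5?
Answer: -183721/5 ≈ -36744.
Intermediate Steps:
l(d) = -6 - 4*d/5 (l(d) = -6 + (d/(-1) + d/5) = -6 + (d*(-1) + d*(⅕)) = -6 + (-d + d/5) = -6 - 4*d/5)
N(y, b) = -2 + y/2 (N(y, b) = -2 + (y*1)/2 = -2 + y/2)
M(n, R) = -21*n/5 (M(n, R) = (-2 + (-6 - ⅘*(-2))/2)*n = (-2 + (-6 + 8/5)/2)*n = (-2 + (½)*(-22/5))*n = (-2 - 11/5)*n = -21*n/5)
-79*464 + M(21, -16) = -79*464 - 21/5*21 = -36656 - 441/5 = -183721/5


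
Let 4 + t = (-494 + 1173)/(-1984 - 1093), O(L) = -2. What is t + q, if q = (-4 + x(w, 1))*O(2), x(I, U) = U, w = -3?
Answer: 5475/3077 ≈ 1.7793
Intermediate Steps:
t = -12987/3077 (t = -4 + (-494 + 1173)/(-1984 - 1093) = -4 + 679/(-3077) = -4 + 679*(-1/3077) = -4 - 679/3077 = -12987/3077 ≈ -4.2207)
q = 6 (q = (-4 + 1)*(-2) = -3*(-2) = 6)
t + q = -12987/3077 + 6 = 5475/3077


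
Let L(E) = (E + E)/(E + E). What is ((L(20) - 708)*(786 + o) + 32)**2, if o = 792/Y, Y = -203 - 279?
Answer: 17858713597704004/58081 ≈ 3.0748e+11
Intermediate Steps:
Y = -482
L(E) = 1 (L(E) = (2*E)/((2*E)) = (2*E)*(1/(2*E)) = 1)
o = -396/241 (o = 792/(-482) = 792*(-1/482) = -396/241 ≈ -1.6432)
((L(20) - 708)*(786 + o) + 32)**2 = ((1 - 708)*(786 - 396/241) + 32)**2 = (-707*189030/241 + 32)**2 = (-133644210/241 + 32)**2 = (-133636498/241)**2 = 17858713597704004/58081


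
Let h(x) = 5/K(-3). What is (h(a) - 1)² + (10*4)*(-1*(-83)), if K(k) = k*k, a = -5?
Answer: 268936/81 ≈ 3320.2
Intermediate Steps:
K(k) = k²
h(x) = 5/9 (h(x) = 5/((-3)²) = 5/9)
(h(a) - 1)² + (10*4)*(-1*(-83)) = (5/9 - 1)² + (10*4)*(-1*(-83)) = (-4/9)² + 40*83 = 16/81 + 3320 = 268936/81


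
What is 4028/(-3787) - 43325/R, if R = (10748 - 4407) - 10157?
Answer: 148700927/14451192 ≈ 10.290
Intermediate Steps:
R = -3816 (R = 6341 - 10157 = -3816)
4028/(-3787) - 43325/R = 4028/(-3787) - 43325/(-3816) = 4028*(-1/3787) - 43325*(-1/3816) = -4028/3787 + 43325/3816 = 148700927/14451192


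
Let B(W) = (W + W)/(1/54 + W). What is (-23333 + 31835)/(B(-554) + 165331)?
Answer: 19564410/380456669 ≈ 0.051423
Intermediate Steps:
B(W) = 2*W/(1/54 + W) (B(W) = (2*W)/(1/54 + W) = 2*W/(1/54 + W))
(-23333 + 31835)/(B(-554) + 165331) = (-23333 + 31835)/(108*(-554)/(1 + 54*(-554)) + 165331) = 8502/(108*(-554)/(1 - 29916) + 165331) = 8502/(108*(-554)/(-29915) + 165331) = 8502/(108*(-554)*(-1/29915) + 165331) = 8502/(59832/29915 + 165331) = 8502/(4945936697/29915) = 8502*(29915/4945936697) = 19564410/380456669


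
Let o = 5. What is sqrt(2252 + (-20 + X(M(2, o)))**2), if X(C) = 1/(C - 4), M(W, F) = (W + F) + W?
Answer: 7*sqrt(1349)/5 ≈ 51.420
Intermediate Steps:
M(W, F) = F + 2*W (M(W, F) = (F + W) + W = F + 2*W)
X(C) = 1/(-4 + C)
sqrt(2252 + (-20 + X(M(2, o)))**2) = sqrt(2252 + (-20 + 1/(-4 + (5 + 2*2)))**2) = sqrt(2252 + (-20 + 1/(-4 + (5 + 4)))**2) = sqrt(2252 + (-20 + 1/(-4 + 9))**2) = sqrt(2252 + (-20 + 1/5)**2) = sqrt(2252 + (-99/5)**2) = sqrt(2252 + 9801/25) = sqrt(66101/25) = 7*sqrt(1349)/5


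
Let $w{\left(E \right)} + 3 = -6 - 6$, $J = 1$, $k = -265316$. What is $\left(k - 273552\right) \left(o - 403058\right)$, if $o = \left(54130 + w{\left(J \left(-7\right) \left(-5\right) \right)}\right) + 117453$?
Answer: $124742553320$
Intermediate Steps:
$w{\left(E \right)} = -15$ ($w{\left(E \right)} = -3 - 12 = -15$)
$o = 171568$ ($o = \left(54130 - 15\right) + 117453 = 54115 + 117453 = 171568$)
$\left(k - 273552\right) \left(o - 403058\right) = \left(-265316 - 273552\right) \left(171568 - 403058\right) = \left(-538868\right) \left(-231490\right) = 124742553320$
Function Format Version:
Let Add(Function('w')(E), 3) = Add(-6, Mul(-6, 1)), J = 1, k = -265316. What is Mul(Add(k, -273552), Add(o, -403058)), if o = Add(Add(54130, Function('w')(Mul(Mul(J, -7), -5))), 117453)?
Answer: 124742553320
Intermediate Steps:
Function('w')(E) = -15 (Function('w')(E) = Add(-3, Add(-6, Mul(-6, 1))) = Add(-3, Add(-6, -6)) = Add(-3, -12) = -15)
o = 171568 (o = Add(Add(54130, -15), 117453) = Add(54115, 117453) = 171568)
Mul(Add(k, -273552), Add(o, -403058)) = Mul(Add(-265316, -273552), Add(171568, -403058)) = Mul(-538868, -231490) = 124742553320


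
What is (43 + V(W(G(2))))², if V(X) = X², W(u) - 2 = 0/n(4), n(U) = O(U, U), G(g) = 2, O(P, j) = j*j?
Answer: 2209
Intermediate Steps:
O(P, j) = j²
n(U) = U²
W(u) = 2 (W(u) = 2 + 0/(4²) = 2 + 0/16 = 2 + 0*(1/16) = 2 + 0 = 2)
(43 + V(W(G(2))))² = (43 + 2²)² = (43 + 4)² = 47² = 2209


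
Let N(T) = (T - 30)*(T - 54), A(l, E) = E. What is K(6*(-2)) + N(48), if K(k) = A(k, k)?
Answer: -120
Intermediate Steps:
K(k) = k
N(T) = (-54 + T)*(-30 + T) (N(T) = (-30 + T)*(-54 + T) = (-54 + T)*(-30 + T))
K(6*(-2)) + N(48) = 6*(-2) + (1620 + 48² - 84*48) = -12 + (1620 + 2304 - 4032) = -12 - 108 = -120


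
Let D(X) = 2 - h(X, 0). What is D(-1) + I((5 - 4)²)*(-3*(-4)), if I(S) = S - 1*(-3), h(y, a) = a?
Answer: 50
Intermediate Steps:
I(S) = 3 + S (I(S) = S + 3 = 3 + S)
D(X) = 2 (D(X) = 2 - 1*0 = 2 + 0 = 2)
D(-1) + I((5 - 4)²)*(-3*(-4)) = 2 + (3 + (5 - 4)²)*(-3*(-4)) = 2 + (3 + 1²)*12 = 2 + (3 + 1)*12 = 2 + 4*12 = 2 + 48 = 50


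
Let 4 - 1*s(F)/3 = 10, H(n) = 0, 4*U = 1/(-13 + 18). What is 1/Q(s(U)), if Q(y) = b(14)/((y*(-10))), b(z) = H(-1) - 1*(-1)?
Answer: 180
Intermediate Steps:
U = 1/20 (U = 1/(4*(-13 + 18)) = (¼)/5 = (¼)*(⅕) = 1/20 ≈ 0.050000)
s(F) = -18 (s(F) = 12 - 3*10 = 12 - 30 = -18)
b(z) = 1 (b(z) = 0 - 1*(-1) = 0 + 1 = 1)
Q(y) = -1/(10*y) (Q(y) = 1/(y*(-10)) = 1/(-10*y) = 1*(-1/(10*y)) = -1/(10*y))
1/Q(s(U)) = 1/(-⅒/(-18)) = 1/(-⅒*(-1/18)) = 1/(1/180) = 180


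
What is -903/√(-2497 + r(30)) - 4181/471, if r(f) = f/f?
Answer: -4181/471 + 301*I*√39/104 ≈ -8.8769 + 18.074*I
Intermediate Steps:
r(f) = 1
-903/√(-2497 + r(30)) - 4181/471 = -903/√(-2497 + 1) - 4181/471 = -903*(-I*√39/312) - 4181*1/471 = -903*(-I*√39/312) - 4181/471 = -(-301)*I*√39/104 - 4181/471 = 301*I*√39/104 - 4181/471 = -4181/471 + 301*I*√39/104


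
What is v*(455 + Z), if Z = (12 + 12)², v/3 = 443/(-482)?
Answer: -1370199/482 ≈ -2842.7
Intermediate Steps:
v = -1329/482 (v = 3*(443/(-482)) = 3*(443*(-1/482)) = 3*(-443/482) = -1329/482 ≈ -2.7573)
Z = 576 (Z = 24² = 576)
v*(455 + Z) = -1329*(455 + 576)/482 = -1329/482*1031 = -1370199/482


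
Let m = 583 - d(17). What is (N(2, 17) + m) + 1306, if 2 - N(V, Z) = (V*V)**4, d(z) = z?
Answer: 1618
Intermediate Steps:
m = 566 (m = 583 - 1*17 = 583 - 17 = 566)
N(V, Z) = 2 - V**8 (N(V, Z) = 2 - (V*V)**4 = 2 - (V**2)**4 = 2 - V**8)
(N(2, 17) + m) + 1306 = ((2 - 1*2**8) + 566) + 1306 = ((2 - 1*256) + 566) + 1306 = ((2 - 256) + 566) + 1306 = (-254 + 566) + 1306 = 312 + 1306 = 1618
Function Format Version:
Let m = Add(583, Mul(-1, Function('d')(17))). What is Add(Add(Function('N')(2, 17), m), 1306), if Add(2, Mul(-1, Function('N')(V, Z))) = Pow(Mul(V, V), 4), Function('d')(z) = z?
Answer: 1618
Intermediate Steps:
m = 566 (m = Add(583, Mul(-1, 17)) = Add(583, -17) = 566)
Function('N')(V, Z) = Add(2, Mul(-1, Pow(V, 8))) (Function('N')(V, Z) = Add(2, Mul(-1, Pow(Mul(V, V), 4))) = Add(2, Mul(-1, Pow(Pow(V, 2), 4))) = Add(2, Mul(-1, Pow(V, 8))))
Add(Add(Function('N')(2, 17), m), 1306) = Add(Add(Add(2, Mul(-1, Pow(2, 8))), 566), 1306) = Add(Add(Add(2, Mul(-1, 256)), 566), 1306) = Add(Add(Add(2, -256), 566), 1306) = Add(Add(-254, 566), 1306) = Add(312, 1306) = 1618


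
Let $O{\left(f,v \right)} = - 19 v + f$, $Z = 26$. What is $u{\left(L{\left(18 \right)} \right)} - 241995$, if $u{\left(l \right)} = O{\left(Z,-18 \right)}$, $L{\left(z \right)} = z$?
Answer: $-241627$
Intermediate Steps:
$O{\left(f,v \right)} = f - 19 v$
$u{\left(l \right)} = 368$ ($u{\left(l \right)} = 26 - -342 = 26 + 342 = 368$)
$u{\left(L{\left(18 \right)} \right)} - 241995 = 368 - 241995 = -241627$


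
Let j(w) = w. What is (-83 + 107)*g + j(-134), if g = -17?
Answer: -542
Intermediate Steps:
(-83 + 107)*g + j(-134) = (-83 + 107)*(-17) - 134 = 24*(-17) - 134 = -408 - 134 = -542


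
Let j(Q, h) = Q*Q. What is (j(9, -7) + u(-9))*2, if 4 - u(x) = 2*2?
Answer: 162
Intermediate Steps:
j(Q, h) = Q²
u(x) = 0 (u(x) = 4 - 2*2 = 4 - 1*4 = 4 - 4 = 0)
(j(9, -7) + u(-9))*2 = (9² + 0)*2 = (81 + 0)*2 = 81*2 = 162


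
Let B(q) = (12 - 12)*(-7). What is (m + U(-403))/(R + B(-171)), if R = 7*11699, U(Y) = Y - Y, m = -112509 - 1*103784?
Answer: -30899/11699 ≈ -2.6412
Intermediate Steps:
m = -216293 (m = -112509 - 103784 = -216293)
B(q) = 0 (B(q) = 0*(-7) = 0)
U(Y) = 0
R = 81893
(m + U(-403))/(R + B(-171)) = (-216293 + 0)/(81893 + 0) = -216293/81893 = -216293*1/81893 = -30899/11699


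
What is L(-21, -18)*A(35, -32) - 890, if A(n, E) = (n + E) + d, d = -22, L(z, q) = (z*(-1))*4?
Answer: -2486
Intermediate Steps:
L(z, q) = -4*z (L(z, q) = -z*4 = -4*z)
A(n, E) = -22 + E + n (A(n, E) = (n + E) - 22 = (E + n) - 22 = -22 + E + n)
L(-21, -18)*A(35, -32) - 890 = (-4*(-21))*(-22 - 32 + 35) - 890 = 84*(-19) - 890 = -1596 - 890 = -2486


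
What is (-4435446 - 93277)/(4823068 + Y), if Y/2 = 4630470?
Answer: -4528723/14084008 ≈ -0.32155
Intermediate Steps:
Y = 9260940 (Y = 2*4630470 = 9260940)
(-4435446 - 93277)/(4823068 + Y) = (-4435446 - 93277)/(4823068 + 9260940) = -4528723/14084008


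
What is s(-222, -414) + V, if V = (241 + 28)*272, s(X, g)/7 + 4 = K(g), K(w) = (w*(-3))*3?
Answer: 99222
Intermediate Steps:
K(w) = -9*w (K(w) = -3*w*3 = -9*w)
s(X, g) = -28 - 63*g (s(X, g) = -28 + 7*(-9*g) = -28 - 63*g)
V = 73168 (V = 269*272 = 73168)
s(-222, -414) + V = (-28 - 63*(-414)) + 73168 = (-28 + 26082) + 73168 = 26054 + 73168 = 99222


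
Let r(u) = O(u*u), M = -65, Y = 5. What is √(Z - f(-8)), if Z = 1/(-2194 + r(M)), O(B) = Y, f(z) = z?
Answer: √38331579/2189 ≈ 2.8283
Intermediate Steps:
O(B) = 5
r(u) = 5
Z = -1/2189 (Z = 1/(-2194 + 5) = 1/(-2189) = -1/2189 ≈ -0.00045683)
√(Z - f(-8)) = √(-1/2189 - 1*(-8)) = √(-1/2189 + 8) = √(17511/2189) = √38331579/2189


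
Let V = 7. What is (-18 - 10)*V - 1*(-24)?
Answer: -172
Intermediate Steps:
(-18 - 10)*V - 1*(-24) = (-18 - 10)*7 - 1*(-24) = -28*7 + 24 = -196 + 24 = -172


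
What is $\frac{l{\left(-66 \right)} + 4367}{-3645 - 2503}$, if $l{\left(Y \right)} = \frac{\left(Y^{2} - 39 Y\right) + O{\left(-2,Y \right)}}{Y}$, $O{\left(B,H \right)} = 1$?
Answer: $- \frac{281291}{405768} \approx -0.69323$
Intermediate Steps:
$l{\left(Y \right)} = \frac{1 + Y^{2} - 39 Y}{Y}$ ($l{\left(Y \right)} = \frac{\left(Y^{2} - 39 Y\right) + 1}{Y} = \frac{1 + Y^{2} - 39 Y}{Y}$)
$\frac{l{\left(-66 \right)} + 4367}{-3645 - 2503} = \frac{\left(-39 - 66 + \frac{1}{-66}\right) + 4367}{-3645 - 2503} = \frac{\left(-39 - 66 - \frac{1}{66}\right) + 4367}{-3645 - 2503} = \frac{- \frac{6931}{66} + 4367}{-3645 - 2503} = \frac{281291}{66 \left(-6148\right)} = \frac{281291}{66} \left(- \frac{1}{6148}\right) = - \frac{281291}{405768}$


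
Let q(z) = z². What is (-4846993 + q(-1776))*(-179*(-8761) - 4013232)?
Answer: 4138959571621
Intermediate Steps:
(-4846993 + q(-1776))*(-179*(-8761) - 4013232) = (-4846993 + (-1776)²)*(-179*(-8761) - 4013232) = (-4846993 + 3154176)*(1568219 - 4013232) = -1692817*(-2445013) = 4138959571621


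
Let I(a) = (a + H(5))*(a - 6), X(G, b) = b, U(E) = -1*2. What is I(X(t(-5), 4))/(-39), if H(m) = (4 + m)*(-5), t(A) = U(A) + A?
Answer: -82/39 ≈ -2.1026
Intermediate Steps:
U(E) = -2
t(A) = -2 + A
H(m) = -20 - 5*m
I(a) = (-45 + a)*(-6 + a) (I(a) = (a + (-20 - 5*5))*(a - 6) = (a + (-20 - 25))*(-6 + a) = (a - 45)*(-6 + a) = (-45 + a)*(-6 + a))
I(X(t(-5), 4))/(-39) = (270 + 4² - 51*4)/(-39) = (270 + 16 - 204)*(-1/39) = 82*(-1/39) = -82/39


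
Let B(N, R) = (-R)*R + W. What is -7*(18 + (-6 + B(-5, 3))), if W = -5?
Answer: 14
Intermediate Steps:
B(N, R) = -5 - R² (B(N, R) = (-R)*R - 5 = -R² - 5 = -5 - R²)
-7*(18 + (-6 + B(-5, 3))) = -7*(18 + (-6 + (-5 - 1*3²))) = -7*(18 + (-6 + (-5 - 1*9))) = -7*(18 + (-6 + (-5 - 9))) = -7*(18 + (-6 - 14)) = -7*(18 - 20) = -7*(-2) = 14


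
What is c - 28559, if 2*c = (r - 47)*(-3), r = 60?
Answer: -57157/2 ≈ -28579.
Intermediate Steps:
c = -39/2 (c = ((60 - 47)*(-3))/2 = (13*(-3))/2 = (½)*(-39) = -39/2 ≈ -19.500)
c - 28559 = -39/2 - 28559 = -57157/2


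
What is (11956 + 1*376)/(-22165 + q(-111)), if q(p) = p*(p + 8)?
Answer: -3083/2683 ≈ -1.1491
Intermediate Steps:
q(p) = p*(8 + p)
(11956 + 1*376)/(-22165 + q(-111)) = (11956 + 1*376)/(-22165 - 111*(8 - 111)) = (11956 + 376)/(-22165 - 111*(-103)) = 12332/(-22165 + 11433) = 12332/(-10732) = 12332*(-1/10732) = -3083/2683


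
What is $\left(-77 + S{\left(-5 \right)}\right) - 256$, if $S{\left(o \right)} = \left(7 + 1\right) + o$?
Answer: $-330$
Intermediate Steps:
$S{\left(o \right)} = 8 + o$
$\left(-77 + S{\left(-5 \right)}\right) - 256 = \left(-77 + \left(8 - 5\right)\right) - 256 = \left(-77 + 3\right) - 256 = -74 - 256 = -330$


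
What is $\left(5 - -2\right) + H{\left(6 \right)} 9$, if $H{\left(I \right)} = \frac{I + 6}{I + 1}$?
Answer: $\frac{157}{7} \approx 22.429$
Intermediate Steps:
$H{\left(I \right)} = \frac{6 + I}{1 + I}$
$\left(5 - -2\right) + H{\left(6 \right)} 9 = \left(5 - -2\right) + \frac{6 + 6}{1 + 6} \cdot 9 = \left(5 + 2\right) + \frac{1}{7} \cdot 12 \cdot 9 = 7 + \frac{1}{7} \cdot 12 \cdot 9 = 7 + \frac{12}{7} \cdot 9 = 7 + \frac{108}{7} = \frac{157}{7}$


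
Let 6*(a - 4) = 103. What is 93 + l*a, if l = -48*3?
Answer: -2955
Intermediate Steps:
l = -144
a = 127/6 (a = 4 + (⅙)*103 = 4 + 103/6 = 127/6 ≈ 21.167)
93 + l*a = 93 - 144*127/6 = 93 - 3048 = -2955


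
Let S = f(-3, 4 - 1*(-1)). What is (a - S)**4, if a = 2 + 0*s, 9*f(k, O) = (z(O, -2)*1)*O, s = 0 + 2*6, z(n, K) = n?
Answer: 2401/6561 ≈ 0.36595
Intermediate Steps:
s = 12 (s = 0 + 12 = 12)
f(k, O) = O**2/9 (f(k, O) = ((O*1)*O)/9 = (O*O)/9 = O**2/9)
S = 25/9 (S = (4 - 1*(-1))**2/9 = (4 + 1)**2/9 = (1/9)*5**2 = (1/9)*25 = 25/9 ≈ 2.7778)
a = 2 (a = 2 + 0*12 = 2 + 0 = 2)
(a - S)**4 = (2 - 1*25/9)**4 = (2 - 25/9)**4 = (-7/9)**4 = 2401/6561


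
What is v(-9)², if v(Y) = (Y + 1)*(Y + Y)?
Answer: 20736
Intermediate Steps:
v(Y) = 2*Y*(1 + Y) (v(Y) = (1 + Y)*(2*Y) = 2*Y*(1 + Y))
v(-9)² = (2*(-9)*(1 - 9))² = (2*(-9)*(-8))² = 144² = 20736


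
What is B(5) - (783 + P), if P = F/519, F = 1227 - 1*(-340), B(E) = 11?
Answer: -402235/519 ≈ -775.02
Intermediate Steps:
F = 1567 (F = 1227 + 340 = 1567)
P = 1567/519 ≈ 3.0193
B(5) - (783 + P) = 11 - (783 + 1567/519) = 11 - 1*407944/519 = 11 - 407944/519 = -402235/519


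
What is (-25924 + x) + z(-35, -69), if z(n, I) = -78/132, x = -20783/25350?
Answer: -3614650394/139425 ≈ -25925.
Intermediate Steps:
x = -20783/25350 (x = -20783*1/25350 = -20783/25350 ≈ -0.81984)
z(n, I) = -13/22 (z(n, I) = -78*1/132 = -13/22)
(-25924 + x) + z(-35, -69) = (-25924 - 20783/25350) - 13/22 = -657194183/25350 - 13/22 = -3614650394/139425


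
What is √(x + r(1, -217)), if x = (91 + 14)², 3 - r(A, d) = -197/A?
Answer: 5*√449 ≈ 105.95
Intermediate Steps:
r(A, d) = 3 + 197/A (r(A, d) = 3 - (-197)/A = 3 + 197/A)
x = 11025 (x = 105² = 11025)
√(x + r(1, -217)) = √(11025 + (3 + 197/1)) = √(11025 + (3 + 197*1)) = √(11025 + (3 + 197)) = √(11025 + 200) = √11225 = 5*√449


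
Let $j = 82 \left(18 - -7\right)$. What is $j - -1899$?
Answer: $3949$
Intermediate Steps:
$j = 2050$ ($j = 82 \left(18 + 7\right) = 82 \cdot 25 = 2050$)
$j - -1899 = 2050 - -1899 = 2050 + 1899 = 3949$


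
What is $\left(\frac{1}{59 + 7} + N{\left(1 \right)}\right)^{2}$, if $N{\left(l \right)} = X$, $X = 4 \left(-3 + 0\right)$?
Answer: $\frac{625681}{4356} \approx 143.64$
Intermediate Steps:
$X = -12$ ($X = 4 \left(-3\right) = -12$)
$N{\left(l \right)} = -12$
$\left(\frac{1}{59 + 7} + N{\left(1 \right)}\right)^{2} = \left(\frac{1}{59 + 7} - 12\right)^{2} = \left(\frac{1}{66} - 12\right)^{2} = \left(- \frac{791}{66}\right)^{2} = \frac{625681}{4356}$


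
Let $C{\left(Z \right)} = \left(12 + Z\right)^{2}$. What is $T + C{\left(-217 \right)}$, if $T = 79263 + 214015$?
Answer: $335303$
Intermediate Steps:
$T = 293278$
$T + C{\left(-217 \right)} = 293278 + \left(12 - 217\right)^{2} = 293278 + \left(-205\right)^{2} = 293278 + 42025 = 335303$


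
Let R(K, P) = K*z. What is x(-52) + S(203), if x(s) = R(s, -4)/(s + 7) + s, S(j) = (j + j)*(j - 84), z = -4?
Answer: 2171582/45 ≈ 48257.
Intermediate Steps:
S(j) = 2*j*(-84 + j) (S(j) = (2*j)*(-84 + j) = 2*j*(-84 + j))
R(K, P) = -4*K (R(K, P) = K*(-4) = -4*K)
x(s) = s - 4*s/(7 + s) (x(s) = (-4*s)/(s + 7) + s = (-4*s)/(7 + s) + s = -4*s/(7 + s) + s = s - 4*s/(7 + s))
x(-52) + S(203) = -52*(3 - 52)/(7 - 52) + 2*203*(-84 + 203) = -52*(-49)/(-45) + 2*203*119 = -52*(-1/45)*(-49) + 48314 = -2548/45 + 48314 = 2171582/45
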